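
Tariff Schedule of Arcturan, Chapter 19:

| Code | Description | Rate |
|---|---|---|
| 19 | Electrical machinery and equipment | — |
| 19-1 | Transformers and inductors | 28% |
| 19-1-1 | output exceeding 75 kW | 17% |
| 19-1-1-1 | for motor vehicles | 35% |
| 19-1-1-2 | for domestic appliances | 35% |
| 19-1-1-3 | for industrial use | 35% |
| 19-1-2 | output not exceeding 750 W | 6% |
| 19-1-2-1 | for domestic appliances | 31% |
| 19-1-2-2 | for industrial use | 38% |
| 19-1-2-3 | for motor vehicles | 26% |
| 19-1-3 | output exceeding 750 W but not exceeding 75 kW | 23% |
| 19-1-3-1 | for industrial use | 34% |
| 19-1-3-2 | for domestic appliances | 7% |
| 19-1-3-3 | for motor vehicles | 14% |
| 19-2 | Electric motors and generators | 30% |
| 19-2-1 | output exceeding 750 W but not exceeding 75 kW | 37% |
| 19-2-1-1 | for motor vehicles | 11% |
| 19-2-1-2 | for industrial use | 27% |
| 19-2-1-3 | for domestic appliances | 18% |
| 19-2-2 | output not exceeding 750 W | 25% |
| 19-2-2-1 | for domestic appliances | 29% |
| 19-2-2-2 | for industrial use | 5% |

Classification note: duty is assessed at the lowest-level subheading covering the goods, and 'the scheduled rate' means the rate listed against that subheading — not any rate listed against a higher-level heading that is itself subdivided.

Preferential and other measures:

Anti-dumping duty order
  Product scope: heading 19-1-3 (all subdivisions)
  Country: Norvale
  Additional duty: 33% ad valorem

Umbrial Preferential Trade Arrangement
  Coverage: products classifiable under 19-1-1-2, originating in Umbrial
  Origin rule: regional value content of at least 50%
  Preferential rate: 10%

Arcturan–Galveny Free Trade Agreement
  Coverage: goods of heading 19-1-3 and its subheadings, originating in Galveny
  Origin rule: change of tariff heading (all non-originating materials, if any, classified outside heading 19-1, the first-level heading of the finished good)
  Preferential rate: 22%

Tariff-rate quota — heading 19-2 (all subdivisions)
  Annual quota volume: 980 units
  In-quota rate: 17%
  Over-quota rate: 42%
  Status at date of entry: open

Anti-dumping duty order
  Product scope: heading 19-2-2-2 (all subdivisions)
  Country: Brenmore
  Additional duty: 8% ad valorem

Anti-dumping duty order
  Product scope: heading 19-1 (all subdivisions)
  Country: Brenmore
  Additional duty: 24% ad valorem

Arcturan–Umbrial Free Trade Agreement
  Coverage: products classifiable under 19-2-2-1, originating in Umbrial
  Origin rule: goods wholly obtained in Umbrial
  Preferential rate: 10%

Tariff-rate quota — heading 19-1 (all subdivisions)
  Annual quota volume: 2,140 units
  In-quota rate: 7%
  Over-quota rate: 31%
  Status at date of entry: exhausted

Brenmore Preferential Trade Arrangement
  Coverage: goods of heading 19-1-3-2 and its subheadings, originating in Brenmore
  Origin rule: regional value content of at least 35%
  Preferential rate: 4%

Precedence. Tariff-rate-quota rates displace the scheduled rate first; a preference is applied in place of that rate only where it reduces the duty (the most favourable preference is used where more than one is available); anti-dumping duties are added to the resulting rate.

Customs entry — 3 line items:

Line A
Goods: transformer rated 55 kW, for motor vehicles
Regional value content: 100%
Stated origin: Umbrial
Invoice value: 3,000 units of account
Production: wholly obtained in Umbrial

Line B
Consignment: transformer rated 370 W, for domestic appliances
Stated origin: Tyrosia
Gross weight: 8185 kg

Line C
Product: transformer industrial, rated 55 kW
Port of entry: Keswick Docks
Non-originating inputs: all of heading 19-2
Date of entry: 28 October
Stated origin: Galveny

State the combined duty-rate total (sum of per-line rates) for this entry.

84%

Line A: transformer → 19-1; rated 55 kW → 19-1-3; for motor vehicles → 19-1-3-3. Scheduled 14%. quota on 19-1 exhausted → over-quota 31%; Umbrial agreement on 19-1-1-2: 19-1-3-3 not covered; Umbrial agreement on 19-2-2-1: 19-1-3-3 not covered. → 31%.
Line B: transformer → 19-1; rated 370 W → 19-1-2; for domestic appliances → 19-1-2-1. Scheduled 31%. quota on 19-1 exhausted → over-quota 31%. → 31%.
Line C: transformer → 19-1; rated 55 kW → 19-1-3; industrial → 19-1-3-1. Scheduled 34%. quota on 19-1 exhausted → over-quota 31%; Galveny agreement on 19-1-3: CTH met → 22% available; preferential 22%. → 22%.
Sum: 31% + 31% + 22% = 84%.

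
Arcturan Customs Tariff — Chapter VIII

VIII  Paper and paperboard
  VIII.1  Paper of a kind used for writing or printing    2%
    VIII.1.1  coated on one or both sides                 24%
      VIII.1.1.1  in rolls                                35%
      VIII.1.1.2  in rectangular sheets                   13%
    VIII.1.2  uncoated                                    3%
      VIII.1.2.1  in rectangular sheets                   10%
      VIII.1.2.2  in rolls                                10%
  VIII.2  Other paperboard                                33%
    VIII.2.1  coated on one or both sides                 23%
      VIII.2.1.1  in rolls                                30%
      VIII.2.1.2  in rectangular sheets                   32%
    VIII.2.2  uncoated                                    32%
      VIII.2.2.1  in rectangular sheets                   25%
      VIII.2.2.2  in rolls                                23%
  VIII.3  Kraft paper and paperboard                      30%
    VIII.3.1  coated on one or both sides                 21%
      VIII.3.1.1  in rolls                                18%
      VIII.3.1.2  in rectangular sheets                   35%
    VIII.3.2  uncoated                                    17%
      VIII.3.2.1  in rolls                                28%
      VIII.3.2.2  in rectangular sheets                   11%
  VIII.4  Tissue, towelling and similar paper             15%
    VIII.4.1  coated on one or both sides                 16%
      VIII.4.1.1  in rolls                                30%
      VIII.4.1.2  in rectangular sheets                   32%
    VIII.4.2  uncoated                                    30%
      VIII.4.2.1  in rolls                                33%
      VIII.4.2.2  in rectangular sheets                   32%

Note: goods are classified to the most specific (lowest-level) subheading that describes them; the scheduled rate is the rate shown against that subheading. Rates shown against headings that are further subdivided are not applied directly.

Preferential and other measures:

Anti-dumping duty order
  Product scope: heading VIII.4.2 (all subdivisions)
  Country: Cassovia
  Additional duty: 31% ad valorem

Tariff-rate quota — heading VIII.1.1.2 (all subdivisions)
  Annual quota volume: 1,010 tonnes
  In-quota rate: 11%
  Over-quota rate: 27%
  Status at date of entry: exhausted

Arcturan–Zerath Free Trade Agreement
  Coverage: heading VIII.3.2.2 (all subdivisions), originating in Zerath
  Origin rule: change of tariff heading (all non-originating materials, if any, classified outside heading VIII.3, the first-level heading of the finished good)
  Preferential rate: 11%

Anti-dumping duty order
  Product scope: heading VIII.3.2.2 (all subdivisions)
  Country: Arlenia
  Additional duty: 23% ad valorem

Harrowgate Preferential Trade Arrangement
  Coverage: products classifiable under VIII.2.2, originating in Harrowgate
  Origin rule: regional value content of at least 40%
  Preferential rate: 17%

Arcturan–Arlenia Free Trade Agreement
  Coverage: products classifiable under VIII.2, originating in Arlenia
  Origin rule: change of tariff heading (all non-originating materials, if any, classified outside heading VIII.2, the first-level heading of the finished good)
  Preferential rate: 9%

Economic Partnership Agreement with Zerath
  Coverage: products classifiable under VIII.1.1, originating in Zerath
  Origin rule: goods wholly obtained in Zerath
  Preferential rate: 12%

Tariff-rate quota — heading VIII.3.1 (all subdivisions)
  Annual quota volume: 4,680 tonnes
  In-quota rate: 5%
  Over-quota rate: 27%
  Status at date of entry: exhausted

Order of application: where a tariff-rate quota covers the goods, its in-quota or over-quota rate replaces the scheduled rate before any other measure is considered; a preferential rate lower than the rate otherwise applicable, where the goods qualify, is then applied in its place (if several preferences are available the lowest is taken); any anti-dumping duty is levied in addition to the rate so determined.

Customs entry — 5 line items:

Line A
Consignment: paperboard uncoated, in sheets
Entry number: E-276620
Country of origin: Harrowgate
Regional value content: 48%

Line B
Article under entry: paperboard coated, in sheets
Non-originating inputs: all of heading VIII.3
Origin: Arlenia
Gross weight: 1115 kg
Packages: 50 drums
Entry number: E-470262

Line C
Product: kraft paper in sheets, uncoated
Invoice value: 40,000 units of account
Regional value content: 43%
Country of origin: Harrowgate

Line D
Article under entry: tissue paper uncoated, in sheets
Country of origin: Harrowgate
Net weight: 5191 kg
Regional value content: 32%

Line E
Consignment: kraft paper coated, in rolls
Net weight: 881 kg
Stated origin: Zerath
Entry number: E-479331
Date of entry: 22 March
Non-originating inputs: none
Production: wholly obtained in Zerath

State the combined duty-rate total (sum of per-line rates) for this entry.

96%

Line A: paperboard → VIII.2; uncoated → VIII.2.2; in sheets → VIII.2.2.1. Scheduled 25%. Harrowgate agreement on VIII.2.2: RVC ≥ 40% → 17% available; preferential 17%. → 17%.
Line B: paperboard → VIII.2; coated → VIII.2.1; in sheets → VIII.2.1.2. Scheduled 32%. Arlenia agreement on VIII.2: CTH met → 9% available; preferential 9%. → 9%.
Line C: kraft paper → VIII.3; uncoated → VIII.3.2; in sheets → VIII.3.2.2. Scheduled 11%. Harrowgate agreement on VIII.2.2: VIII.3.2.2 not covered. → 11%.
Line D: tissue paper → VIII.4; uncoated → VIII.4.2; in sheets → VIII.4.2.2. Scheduled 32%. Harrowgate agreement on VIII.2.2: VIII.4.2.2 not covered. → 32%.
Line E: kraft paper → VIII.3; coated → VIII.3.1; in rolls → VIII.3.1.1. Scheduled 18%. quota on VIII.3.1 exhausted → over-quota 27%; Zerath agreement on VIII.3.2.2: VIII.3.1.1 not covered; Zerath agreement on VIII.1.1: VIII.3.1.1 not covered. → 27%.
Sum: 17% + 9% + 11% + 32% + 27% = 96%.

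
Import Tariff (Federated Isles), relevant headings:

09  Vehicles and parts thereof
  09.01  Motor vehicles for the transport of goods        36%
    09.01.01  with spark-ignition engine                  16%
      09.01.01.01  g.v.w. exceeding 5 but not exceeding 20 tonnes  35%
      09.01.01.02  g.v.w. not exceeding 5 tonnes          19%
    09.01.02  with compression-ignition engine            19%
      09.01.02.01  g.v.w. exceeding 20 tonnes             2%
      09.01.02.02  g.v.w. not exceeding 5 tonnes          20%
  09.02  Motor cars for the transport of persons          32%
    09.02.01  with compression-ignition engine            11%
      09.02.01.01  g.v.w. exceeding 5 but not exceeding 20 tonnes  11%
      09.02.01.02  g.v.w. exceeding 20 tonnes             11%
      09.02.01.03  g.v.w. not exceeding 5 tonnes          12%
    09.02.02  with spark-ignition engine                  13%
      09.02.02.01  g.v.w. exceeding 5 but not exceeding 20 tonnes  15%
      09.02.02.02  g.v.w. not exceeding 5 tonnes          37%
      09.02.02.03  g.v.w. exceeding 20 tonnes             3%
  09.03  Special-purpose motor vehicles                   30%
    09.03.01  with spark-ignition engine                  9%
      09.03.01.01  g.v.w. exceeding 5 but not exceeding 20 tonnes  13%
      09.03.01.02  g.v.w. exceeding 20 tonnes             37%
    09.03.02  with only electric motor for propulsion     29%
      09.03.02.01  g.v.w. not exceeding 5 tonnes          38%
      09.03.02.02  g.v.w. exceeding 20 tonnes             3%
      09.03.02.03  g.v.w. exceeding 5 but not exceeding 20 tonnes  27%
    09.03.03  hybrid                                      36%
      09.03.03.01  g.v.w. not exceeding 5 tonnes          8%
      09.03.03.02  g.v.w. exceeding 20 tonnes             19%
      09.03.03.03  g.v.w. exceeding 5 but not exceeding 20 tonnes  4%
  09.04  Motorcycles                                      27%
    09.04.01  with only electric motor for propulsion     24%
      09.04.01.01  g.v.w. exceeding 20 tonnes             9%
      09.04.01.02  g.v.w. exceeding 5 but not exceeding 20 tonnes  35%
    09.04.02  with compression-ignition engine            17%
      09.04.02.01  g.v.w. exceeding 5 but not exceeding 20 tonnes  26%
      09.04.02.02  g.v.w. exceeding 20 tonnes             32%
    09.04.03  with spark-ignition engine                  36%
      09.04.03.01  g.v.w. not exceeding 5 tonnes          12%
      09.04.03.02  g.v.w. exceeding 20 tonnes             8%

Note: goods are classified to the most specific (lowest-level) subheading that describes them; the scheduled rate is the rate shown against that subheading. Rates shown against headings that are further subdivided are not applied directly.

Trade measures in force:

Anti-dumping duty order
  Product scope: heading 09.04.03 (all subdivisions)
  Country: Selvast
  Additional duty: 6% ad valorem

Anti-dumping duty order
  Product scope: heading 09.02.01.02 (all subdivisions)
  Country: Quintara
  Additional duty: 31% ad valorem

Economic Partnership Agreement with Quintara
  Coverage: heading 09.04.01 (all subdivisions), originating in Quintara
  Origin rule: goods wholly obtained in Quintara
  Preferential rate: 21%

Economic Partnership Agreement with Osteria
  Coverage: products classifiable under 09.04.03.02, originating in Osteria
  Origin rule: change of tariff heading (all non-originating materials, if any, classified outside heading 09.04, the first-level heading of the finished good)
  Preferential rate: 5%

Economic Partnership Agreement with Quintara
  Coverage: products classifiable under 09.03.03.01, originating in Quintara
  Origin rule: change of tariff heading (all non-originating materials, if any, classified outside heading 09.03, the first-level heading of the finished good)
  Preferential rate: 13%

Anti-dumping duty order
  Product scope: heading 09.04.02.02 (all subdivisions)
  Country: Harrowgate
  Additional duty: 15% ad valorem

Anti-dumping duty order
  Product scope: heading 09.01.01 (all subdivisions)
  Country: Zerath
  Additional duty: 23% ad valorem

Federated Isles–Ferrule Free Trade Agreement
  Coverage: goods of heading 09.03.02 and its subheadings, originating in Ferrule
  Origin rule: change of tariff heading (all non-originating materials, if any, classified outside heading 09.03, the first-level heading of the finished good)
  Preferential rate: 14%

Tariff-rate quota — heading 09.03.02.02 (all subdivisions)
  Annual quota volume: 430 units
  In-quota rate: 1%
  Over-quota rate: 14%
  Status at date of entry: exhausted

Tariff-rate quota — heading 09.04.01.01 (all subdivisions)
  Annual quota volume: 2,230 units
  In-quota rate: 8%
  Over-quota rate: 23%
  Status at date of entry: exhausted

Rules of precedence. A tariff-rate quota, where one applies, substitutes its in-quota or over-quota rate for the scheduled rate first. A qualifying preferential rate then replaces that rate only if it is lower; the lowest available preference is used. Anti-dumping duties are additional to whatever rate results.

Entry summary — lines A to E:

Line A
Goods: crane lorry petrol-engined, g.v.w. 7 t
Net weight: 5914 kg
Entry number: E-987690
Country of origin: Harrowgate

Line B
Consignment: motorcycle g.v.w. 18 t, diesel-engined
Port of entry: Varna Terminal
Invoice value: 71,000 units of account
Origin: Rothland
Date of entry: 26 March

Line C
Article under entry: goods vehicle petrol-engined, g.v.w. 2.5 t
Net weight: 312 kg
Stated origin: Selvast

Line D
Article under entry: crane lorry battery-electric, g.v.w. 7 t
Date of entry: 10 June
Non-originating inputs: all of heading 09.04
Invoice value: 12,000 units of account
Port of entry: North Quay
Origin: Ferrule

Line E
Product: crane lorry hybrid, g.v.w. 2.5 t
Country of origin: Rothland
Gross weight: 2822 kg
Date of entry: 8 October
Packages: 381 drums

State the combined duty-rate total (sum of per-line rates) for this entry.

80%

Line A: crane lorry → 09.03; petrol-engined → 09.03.01; g.v.w. 7 t → 09.03.01.01. Scheduled 13%. No special measure applies. → 13%.
Line B: motorcycle → 09.04; diesel-engined → 09.04.02; g.v.w. 18 t → 09.04.02.01. Scheduled 26%. No special measure applies. → 26%.
Line C: goods vehicle → 09.01; petrol-engined → 09.01.01; g.v.w. 2.5 t → 09.01.01.02. Scheduled 19%. No special measure applies. → 19%.
Line D: crane lorry → 09.03; battery-electric → 09.03.02; g.v.w. 7 t → 09.03.02.03. Scheduled 27%. Ferrule agreement on 09.03.02: CTH met → 14% available; preferential 14%. → 14%.
Line E: crane lorry → 09.03; hybrid → 09.03.03; g.v.w. 2.5 t → 09.03.03.01. Scheduled 8%. No special measure applies. → 8%.
Sum: 13% + 26% + 19% + 14% + 8% = 80%.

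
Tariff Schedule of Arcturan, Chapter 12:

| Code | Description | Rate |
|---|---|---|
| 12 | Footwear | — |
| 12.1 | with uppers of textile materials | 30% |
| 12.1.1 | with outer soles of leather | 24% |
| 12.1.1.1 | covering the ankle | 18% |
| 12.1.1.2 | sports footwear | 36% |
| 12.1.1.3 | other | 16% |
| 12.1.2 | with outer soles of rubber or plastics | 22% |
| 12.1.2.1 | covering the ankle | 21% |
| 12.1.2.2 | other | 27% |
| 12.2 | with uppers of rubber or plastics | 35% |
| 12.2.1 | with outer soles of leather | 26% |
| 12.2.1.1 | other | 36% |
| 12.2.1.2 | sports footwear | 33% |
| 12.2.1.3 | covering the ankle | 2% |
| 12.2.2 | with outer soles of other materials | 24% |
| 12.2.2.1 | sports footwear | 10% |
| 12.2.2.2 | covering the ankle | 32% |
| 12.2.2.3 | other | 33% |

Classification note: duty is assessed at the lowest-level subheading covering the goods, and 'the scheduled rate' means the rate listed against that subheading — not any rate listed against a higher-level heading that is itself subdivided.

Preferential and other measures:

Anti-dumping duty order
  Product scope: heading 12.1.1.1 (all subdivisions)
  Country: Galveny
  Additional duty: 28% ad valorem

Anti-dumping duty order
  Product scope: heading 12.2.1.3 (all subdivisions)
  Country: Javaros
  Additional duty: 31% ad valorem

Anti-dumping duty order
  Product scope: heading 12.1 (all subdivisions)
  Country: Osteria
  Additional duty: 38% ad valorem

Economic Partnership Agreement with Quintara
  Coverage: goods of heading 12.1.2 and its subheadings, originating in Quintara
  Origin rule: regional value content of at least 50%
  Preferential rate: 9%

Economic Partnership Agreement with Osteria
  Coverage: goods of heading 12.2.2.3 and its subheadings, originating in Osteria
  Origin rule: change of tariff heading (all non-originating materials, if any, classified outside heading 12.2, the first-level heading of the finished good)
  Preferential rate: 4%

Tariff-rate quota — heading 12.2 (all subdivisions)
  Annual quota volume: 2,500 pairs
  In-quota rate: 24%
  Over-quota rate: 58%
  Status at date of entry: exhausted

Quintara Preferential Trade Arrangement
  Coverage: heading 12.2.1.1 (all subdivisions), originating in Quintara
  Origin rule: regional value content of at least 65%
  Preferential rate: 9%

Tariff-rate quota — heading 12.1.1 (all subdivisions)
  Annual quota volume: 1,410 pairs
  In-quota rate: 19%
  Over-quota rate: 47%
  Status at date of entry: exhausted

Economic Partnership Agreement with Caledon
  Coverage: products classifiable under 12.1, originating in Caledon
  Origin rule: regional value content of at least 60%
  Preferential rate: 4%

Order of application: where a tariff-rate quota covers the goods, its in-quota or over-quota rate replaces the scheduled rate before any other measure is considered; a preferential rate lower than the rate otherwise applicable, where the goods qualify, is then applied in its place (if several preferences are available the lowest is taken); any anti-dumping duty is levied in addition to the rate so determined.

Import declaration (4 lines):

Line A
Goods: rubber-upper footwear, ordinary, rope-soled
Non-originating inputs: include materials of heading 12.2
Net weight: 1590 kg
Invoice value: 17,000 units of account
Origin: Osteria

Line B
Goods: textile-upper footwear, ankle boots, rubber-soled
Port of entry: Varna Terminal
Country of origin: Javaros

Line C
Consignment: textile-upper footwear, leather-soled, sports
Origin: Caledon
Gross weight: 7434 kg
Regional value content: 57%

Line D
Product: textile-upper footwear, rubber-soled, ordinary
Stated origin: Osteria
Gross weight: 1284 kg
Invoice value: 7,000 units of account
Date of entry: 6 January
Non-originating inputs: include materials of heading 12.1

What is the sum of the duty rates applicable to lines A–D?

Line A: rubber-upper → 12.2; rope-soled → 12.2.2; ordinary → 12.2.2.3. Scheduled 33%. quota on 12.2 exhausted → over-quota 58%; Osteria agreement on 12.2.2.3: CTH not met. → 58%.
Line B: textile-upper → 12.1; rubber-soled → 12.1.2; ankle boots → 12.1.2.1. Scheduled 21%. No special measure applies. → 21%.
Line C: textile-upper → 12.1; leather-soled → 12.1.1; sports → 12.1.1.2. Scheduled 36%. quota on 12.1.1 exhausted → over-quota 47%; Caledon agreement on 12.1: RVC < 60%. → 47%.
Line D: textile-upper → 12.1; rubber-soled → 12.1.2; ordinary → 12.1.2.2. Scheduled 27%. Osteria agreement on 12.2.2.3: 12.1.2.2 not covered; anti-dumping (Osteria, 12.1): +38%; total 27% + 38% = 65%. → 65%.
Sum: 58% + 21% + 47% + 65% = 191%.

191%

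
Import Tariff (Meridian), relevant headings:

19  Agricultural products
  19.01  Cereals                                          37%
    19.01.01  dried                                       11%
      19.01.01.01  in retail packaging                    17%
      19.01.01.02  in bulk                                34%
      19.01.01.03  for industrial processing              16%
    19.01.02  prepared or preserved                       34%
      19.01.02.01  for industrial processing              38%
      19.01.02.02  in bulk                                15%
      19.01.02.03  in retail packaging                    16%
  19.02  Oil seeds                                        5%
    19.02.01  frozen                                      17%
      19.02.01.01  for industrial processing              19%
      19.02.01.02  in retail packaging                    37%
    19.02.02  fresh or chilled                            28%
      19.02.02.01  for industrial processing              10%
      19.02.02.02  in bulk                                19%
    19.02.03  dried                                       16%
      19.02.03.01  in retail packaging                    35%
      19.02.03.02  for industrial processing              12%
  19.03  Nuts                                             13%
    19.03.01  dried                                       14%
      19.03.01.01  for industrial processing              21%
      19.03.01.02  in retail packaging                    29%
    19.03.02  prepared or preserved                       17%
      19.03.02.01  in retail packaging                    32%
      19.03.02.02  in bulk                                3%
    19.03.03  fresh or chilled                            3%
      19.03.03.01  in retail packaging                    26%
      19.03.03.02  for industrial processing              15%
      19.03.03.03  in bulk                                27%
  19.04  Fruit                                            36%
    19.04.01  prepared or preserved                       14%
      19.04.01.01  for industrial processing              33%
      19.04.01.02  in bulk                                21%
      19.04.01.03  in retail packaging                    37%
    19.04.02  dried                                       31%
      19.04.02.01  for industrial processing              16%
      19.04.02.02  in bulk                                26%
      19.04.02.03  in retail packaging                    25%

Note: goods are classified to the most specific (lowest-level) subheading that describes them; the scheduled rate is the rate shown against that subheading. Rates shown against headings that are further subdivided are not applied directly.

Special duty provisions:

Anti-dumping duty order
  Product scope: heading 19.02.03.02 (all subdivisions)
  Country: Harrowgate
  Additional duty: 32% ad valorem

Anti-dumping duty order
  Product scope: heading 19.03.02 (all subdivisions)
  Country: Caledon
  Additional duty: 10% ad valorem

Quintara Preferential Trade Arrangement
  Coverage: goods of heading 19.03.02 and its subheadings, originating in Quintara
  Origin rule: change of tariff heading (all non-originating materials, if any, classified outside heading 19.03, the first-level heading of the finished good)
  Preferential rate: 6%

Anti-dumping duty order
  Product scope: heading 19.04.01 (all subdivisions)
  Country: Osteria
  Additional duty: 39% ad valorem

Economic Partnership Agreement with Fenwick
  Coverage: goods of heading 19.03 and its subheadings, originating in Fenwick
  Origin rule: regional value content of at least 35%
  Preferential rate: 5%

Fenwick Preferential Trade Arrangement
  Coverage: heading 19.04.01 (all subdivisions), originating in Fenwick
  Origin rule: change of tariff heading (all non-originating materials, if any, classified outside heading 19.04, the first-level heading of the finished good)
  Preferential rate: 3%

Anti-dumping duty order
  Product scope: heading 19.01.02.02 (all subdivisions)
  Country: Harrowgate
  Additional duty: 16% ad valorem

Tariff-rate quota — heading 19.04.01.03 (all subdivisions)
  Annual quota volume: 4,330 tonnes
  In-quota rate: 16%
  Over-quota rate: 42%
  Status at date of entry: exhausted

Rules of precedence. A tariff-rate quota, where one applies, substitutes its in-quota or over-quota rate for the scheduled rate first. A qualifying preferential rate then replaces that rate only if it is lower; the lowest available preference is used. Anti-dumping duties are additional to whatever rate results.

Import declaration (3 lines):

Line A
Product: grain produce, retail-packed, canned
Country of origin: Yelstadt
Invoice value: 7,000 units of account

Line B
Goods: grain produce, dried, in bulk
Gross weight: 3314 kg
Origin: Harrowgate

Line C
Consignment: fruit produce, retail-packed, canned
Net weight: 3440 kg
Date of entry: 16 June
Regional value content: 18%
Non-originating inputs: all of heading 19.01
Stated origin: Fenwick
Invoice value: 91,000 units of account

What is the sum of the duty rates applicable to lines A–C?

53%

Line A: grain → 19.01; canned → 19.01.02; retail-packed → 19.01.02.03. Scheduled 16%. No special measure applies. → 16%.
Line B: grain → 19.01; dried → 19.01.01; in bulk → 19.01.01.02. Scheduled 34%. No special measure applies. → 34%.
Line C: fruit → 19.04; canned → 19.04.01; retail-packed → 19.04.01.03. Scheduled 37%. quota on 19.04.01.03 exhausted → over-quota 42%; Fenwick agreement on 19.03: 19.04.01.03 not covered; Fenwick agreement on 19.04.01: CTH met → 3% available; preferential 3%. → 3%.
Sum: 16% + 34% + 3% = 53%.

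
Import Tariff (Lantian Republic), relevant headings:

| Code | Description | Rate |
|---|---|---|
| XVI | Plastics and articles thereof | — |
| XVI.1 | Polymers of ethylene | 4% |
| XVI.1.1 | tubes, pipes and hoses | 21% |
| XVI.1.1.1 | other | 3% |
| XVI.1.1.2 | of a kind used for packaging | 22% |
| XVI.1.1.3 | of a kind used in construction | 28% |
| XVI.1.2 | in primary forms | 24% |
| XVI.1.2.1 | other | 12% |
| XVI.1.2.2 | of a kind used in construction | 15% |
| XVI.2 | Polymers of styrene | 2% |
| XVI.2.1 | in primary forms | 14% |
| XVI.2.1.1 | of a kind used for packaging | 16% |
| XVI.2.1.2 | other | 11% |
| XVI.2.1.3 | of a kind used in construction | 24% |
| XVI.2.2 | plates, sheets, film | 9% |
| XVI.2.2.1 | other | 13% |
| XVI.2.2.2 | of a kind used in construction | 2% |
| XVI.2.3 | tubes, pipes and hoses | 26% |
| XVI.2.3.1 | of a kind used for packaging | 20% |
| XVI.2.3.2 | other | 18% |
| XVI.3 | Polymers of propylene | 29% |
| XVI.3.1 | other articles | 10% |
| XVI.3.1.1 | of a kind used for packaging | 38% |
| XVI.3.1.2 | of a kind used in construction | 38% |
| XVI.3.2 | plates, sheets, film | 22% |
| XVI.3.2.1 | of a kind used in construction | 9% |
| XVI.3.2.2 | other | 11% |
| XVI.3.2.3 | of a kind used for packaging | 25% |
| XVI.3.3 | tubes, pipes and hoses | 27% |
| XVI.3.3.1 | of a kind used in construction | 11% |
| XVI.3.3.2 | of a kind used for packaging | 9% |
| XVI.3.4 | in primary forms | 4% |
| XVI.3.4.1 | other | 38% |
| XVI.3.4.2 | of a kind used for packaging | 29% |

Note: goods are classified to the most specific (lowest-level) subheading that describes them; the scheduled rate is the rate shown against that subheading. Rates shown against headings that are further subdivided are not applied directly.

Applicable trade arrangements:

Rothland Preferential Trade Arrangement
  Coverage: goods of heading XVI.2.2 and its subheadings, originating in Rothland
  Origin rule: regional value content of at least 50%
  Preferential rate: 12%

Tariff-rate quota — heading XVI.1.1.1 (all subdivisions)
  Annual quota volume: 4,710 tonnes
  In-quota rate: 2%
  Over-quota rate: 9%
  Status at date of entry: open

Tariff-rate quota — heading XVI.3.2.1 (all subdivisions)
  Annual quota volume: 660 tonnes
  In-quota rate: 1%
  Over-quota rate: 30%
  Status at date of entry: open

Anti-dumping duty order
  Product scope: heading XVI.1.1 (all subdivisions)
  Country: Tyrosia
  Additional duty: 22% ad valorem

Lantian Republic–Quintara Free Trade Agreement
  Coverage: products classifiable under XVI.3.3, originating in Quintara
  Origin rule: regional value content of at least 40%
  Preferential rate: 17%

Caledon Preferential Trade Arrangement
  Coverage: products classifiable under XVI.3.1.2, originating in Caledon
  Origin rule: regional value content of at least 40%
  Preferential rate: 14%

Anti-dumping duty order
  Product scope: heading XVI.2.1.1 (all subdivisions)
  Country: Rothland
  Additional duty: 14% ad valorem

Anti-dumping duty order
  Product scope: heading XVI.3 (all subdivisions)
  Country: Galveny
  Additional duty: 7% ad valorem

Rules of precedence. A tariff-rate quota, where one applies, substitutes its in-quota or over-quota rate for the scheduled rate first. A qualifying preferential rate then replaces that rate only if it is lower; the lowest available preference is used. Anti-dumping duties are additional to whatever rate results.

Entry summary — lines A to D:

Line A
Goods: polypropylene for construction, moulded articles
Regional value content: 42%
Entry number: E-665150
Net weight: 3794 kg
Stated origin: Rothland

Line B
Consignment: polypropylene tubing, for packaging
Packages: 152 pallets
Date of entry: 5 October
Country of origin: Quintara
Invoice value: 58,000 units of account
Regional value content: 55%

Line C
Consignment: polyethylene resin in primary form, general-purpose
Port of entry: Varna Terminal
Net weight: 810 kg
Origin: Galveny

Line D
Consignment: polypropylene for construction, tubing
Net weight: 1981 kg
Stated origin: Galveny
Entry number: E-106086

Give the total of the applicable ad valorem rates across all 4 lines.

Line A: polypropylene → XVI.3; moulded articles → XVI.3.1; for construction → XVI.3.1.2. Scheduled 38%. Rothland agreement on XVI.2.2: XVI.3.1.2 not covered. → 38%.
Line B: polypropylene → XVI.3; tubing → XVI.3.3; for packaging → XVI.3.3.2. Scheduled 9%. Quintara agreement on XVI.3.3: RVC ≥ 40% → 17% available; preference 17% not lower than 9% → no reduction. → 9%.
Line C: polyethylene → XVI.1; resin in primary form → XVI.1.2; general-purpose → XVI.1.2.1. Scheduled 12%. No special measure applies. → 12%.
Line D: polypropylene → XVI.3; tubing → XVI.3.3; for construction → XVI.3.3.1. Scheduled 11%. anti-dumping (Galveny, XVI.3): +7%; total 11% + 7% = 18%. → 18%.
Sum: 38% + 9% + 12% + 18% = 77%.

77%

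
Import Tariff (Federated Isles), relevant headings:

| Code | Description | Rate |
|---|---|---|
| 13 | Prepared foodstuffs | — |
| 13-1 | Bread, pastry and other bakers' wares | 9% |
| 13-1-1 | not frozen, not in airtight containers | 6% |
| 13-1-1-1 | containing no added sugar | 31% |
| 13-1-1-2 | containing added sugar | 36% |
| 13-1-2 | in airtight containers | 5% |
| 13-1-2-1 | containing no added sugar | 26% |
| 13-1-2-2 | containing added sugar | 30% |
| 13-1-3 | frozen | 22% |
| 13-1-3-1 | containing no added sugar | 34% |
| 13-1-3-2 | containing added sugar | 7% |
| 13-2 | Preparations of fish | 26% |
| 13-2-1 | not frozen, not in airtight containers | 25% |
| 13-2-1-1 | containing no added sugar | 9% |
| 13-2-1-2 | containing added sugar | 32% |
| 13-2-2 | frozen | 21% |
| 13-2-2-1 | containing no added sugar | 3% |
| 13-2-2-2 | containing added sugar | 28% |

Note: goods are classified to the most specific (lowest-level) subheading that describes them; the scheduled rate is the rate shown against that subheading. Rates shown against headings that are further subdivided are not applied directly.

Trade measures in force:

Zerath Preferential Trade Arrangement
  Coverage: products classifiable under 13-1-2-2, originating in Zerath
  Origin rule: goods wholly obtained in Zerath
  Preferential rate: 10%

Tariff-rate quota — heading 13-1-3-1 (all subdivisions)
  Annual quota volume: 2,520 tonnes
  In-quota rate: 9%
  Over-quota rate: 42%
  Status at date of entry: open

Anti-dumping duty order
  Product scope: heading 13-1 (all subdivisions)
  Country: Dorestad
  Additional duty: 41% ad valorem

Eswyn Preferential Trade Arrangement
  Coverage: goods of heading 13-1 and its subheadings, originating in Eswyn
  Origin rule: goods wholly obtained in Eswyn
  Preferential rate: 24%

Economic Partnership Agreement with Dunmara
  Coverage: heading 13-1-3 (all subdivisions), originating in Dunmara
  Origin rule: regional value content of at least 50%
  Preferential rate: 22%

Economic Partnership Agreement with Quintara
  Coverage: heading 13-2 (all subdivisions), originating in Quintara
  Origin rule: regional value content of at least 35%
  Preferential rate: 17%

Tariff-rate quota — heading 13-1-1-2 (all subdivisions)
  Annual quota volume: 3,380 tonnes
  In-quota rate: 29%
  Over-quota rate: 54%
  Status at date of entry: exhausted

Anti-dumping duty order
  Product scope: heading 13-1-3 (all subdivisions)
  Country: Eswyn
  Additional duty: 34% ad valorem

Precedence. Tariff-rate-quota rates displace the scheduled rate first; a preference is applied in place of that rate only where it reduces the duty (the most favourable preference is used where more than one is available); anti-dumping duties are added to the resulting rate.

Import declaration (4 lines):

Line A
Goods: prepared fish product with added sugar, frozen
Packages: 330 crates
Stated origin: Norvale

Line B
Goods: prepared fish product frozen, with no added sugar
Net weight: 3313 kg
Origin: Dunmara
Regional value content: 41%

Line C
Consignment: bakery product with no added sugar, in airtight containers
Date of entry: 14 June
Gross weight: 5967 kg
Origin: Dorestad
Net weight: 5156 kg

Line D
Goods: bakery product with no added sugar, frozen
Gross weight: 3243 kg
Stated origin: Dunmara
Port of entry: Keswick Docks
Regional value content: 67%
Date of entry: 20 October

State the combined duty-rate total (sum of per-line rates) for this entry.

Line A: prepared fish product → 13-2; frozen → 13-2-2; with added sugar → 13-2-2-2. Scheduled 28%. No special measure applies. → 28%.
Line B: prepared fish product → 13-2; frozen → 13-2-2; with no added sugar → 13-2-2-1. Scheduled 3%. Dunmara agreement on 13-1-3: 13-2-2-1 not covered. → 3%.
Line C: bakery product → 13-1; in airtight containers → 13-1-2; with no added sugar → 13-1-2-1. Scheduled 26%. anti-dumping (Dorestad, 13-1): +41%; total 26% + 41% = 67%. → 67%.
Line D: bakery product → 13-1; frozen → 13-1-3; with no added sugar → 13-1-3-1. Scheduled 34%. quota on 13-1-3-1 open → in-quota 9%; Dunmara agreement on 13-1-3: RVC ≥ 50% → 22% available; preference 22% not lower than 9% → no reduction. → 9%.
Sum: 28% + 3% + 67% + 9% = 107%.

107%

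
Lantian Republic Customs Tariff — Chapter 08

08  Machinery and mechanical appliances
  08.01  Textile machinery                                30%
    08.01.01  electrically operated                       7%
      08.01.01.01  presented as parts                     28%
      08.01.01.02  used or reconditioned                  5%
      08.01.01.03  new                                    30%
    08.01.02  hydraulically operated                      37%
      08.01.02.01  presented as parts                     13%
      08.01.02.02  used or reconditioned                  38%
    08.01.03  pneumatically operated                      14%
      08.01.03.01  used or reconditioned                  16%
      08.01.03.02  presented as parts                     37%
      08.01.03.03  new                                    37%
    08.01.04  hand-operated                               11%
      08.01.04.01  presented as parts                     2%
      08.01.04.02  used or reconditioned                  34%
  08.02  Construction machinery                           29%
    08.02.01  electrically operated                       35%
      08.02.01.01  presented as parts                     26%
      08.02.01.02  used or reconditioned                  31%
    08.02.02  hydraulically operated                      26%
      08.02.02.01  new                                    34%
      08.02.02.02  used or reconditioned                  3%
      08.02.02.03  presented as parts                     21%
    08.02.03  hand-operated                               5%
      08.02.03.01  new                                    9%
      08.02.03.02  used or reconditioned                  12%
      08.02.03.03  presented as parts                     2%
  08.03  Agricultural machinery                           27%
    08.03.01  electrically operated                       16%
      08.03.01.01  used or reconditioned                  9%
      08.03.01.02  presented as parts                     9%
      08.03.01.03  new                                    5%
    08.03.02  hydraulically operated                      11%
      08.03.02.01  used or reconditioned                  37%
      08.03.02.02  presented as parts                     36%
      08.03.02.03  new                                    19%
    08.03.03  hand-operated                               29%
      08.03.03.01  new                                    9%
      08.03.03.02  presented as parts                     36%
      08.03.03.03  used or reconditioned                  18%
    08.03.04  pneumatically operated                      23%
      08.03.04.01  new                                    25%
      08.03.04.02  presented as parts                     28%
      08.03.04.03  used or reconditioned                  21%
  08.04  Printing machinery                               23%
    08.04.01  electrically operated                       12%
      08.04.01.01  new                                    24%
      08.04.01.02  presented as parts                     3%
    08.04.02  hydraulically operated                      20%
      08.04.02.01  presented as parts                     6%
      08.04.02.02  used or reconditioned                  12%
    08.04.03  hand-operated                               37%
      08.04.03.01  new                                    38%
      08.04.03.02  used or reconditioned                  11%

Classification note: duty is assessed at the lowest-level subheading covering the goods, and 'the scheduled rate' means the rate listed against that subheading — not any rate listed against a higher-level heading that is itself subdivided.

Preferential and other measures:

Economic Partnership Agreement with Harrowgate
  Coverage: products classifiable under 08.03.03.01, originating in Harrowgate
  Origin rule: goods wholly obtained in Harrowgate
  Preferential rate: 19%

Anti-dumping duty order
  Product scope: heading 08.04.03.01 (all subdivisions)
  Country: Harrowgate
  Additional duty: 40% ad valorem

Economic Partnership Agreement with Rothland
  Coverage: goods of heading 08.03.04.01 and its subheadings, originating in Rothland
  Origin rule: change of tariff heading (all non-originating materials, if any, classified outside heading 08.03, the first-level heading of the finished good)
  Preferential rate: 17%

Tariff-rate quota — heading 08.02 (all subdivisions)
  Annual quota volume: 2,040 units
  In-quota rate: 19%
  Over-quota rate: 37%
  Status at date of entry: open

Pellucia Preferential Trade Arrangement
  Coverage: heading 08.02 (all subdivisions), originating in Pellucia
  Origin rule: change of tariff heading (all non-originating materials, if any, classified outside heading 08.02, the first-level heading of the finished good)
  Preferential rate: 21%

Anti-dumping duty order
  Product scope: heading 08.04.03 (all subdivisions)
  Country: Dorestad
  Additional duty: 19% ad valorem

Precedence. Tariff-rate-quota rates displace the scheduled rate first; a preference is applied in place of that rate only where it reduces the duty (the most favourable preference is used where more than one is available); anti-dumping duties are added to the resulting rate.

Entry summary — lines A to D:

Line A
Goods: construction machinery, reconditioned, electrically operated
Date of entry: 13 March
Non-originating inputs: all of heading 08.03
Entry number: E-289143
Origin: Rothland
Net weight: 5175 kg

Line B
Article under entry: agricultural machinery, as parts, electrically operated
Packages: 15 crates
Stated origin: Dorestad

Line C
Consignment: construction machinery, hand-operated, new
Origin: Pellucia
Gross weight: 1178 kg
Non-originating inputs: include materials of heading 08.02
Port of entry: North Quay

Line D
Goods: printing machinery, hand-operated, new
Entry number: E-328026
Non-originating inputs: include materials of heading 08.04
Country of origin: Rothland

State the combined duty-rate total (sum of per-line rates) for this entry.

85%

Line A: construction → 08.02; electrically operated → 08.02.01; reconditioned → 08.02.01.02. Scheduled 31%. quota on 08.02 open → in-quota 19%; Rothland agreement on 08.03.04.01: 08.02.01.02 not covered. → 19%.
Line B: agricultural → 08.03; electrically operated → 08.03.01; as parts → 08.03.01.02. Scheduled 9%. No special measure applies. → 9%.
Line C: construction → 08.02; hand-operated → 08.02.03; new → 08.02.03.01. Scheduled 9%. quota on 08.02 open → in-quota 19%; Pellucia agreement on 08.02: CTH not met. → 19%.
Line D: printing → 08.04; hand-operated → 08.04.03; new → 08.04.03.01. Scheduled 38%. Rothland agreement on 08.03.04.01: 08.04.03.01 not covered. → 38%.
Sum: 19% + 9% + 19% + 38% = 85%.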